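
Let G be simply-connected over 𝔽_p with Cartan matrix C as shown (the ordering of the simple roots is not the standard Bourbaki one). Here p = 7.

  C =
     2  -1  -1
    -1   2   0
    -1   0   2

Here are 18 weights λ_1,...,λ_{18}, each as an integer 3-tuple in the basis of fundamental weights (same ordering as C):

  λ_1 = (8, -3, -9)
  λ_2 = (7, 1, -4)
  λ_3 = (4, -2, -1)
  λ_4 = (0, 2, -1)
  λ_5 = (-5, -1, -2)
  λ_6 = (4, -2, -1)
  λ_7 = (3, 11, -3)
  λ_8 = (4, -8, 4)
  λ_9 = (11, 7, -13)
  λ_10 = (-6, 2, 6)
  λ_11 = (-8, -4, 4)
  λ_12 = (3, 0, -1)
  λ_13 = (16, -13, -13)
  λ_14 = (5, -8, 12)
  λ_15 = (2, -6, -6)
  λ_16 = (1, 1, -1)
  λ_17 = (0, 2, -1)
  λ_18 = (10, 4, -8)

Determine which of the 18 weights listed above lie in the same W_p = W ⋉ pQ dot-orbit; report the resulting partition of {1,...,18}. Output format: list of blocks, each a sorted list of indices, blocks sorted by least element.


Root system A_3: the 3×3 matrix C matches after relabeling.

Folding the 18 weights λ_j+ρ into Ā_7 (reps in the given 3-coord order):

  [1] (0, 1, 5)
  [2] (4, 1, 0)
  [3] (4, 1, 0)
  [4] (1, 3, 0)
  [5] (4, 1, 0)
  [6] (4, 1, 0)
  [7] (3, 2, 2)
  [8] (2, 2, 0)
  [9] (0, 1, 5)
  [10] (3, 2, 2)
  [11] (2, 2, 0)
  [12] (4, 1, 0)
  [13] (3, 2, 2)
  [14] (0, 1, 5)
  [15] (3, 2, 2)
  [16] (2, 2, 0)
  [17] (1, 3, 0)
  [18] (2, 2, 0)

Grouping the 18 weights by Ā_7-representative: 5 linkage classes.

[[1, 9, 14], [2, 3, 5, 6, 12], [4, 17], [7, 10, 13, 15], [8, 11, 16, 18]]


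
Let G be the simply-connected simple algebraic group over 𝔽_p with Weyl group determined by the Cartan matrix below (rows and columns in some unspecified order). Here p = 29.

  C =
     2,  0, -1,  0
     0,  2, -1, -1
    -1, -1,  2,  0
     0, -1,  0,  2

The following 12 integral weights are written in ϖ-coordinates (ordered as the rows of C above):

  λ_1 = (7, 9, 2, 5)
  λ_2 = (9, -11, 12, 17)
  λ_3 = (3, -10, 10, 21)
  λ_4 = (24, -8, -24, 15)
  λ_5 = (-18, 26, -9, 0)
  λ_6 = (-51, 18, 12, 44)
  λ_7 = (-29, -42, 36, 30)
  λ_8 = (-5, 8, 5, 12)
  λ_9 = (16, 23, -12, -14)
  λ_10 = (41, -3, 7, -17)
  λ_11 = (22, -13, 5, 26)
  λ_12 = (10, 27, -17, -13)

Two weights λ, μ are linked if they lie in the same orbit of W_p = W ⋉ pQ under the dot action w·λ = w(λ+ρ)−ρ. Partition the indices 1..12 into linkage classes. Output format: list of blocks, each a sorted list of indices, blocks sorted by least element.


Cartan matrix: type A_4 (|W|=120); un-permuting the 4 rows.

Folding the 12 weights λ_j+ρ into Ā_29 (reps in the given 4-coord order):

  λ_1+ρ ↦ (8, 10, 3, 6);  λ_2+ρ ↦ (8, 10, 3, 6);  λ_3+ρ ↦ (4, 9, 2, 13);  λ_4+ρ ↦ (4, 9, 2, 13);  λ_5+ρ ↦ (8, 2, 17, 1);  λ_6+ρ ↦ (8, 10, 3, 6);  λ_7+ρ ↦ (8, 2, 17, 1);  λ_8+ρ ↦ (4, 9, 2, 13);  λ_9+ρ ↦ (5, 0, 11, 12);  λ_10+ρ ↦ (8, 10, 3, 6);  λ_11+ρ ↦ (2, 6, 6, 0);  λ_12+ρ ↦ (5, 0, 11, 12)

Partition of {1..12} into 5 W_29-dot-orbits:

[[1, 2, 6, 10], [3, 4, 8], [5, 7], [9, 12], [11]]


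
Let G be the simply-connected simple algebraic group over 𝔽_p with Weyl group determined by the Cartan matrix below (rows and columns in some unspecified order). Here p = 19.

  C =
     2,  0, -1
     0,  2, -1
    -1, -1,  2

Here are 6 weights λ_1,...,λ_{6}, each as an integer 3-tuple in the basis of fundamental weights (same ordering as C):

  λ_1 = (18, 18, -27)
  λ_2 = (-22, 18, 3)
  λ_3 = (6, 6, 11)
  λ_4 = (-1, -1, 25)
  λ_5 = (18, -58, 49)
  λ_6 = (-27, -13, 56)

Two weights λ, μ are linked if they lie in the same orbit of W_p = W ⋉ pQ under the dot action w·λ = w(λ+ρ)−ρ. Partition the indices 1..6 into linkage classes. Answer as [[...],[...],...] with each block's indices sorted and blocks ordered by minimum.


Root system A_3: the 3×3 matrix C matches after relabeling.

Folding the 6 weights λ_j+ρ into Ā_19 (reps in the given 3-coord order):

  1: (0, 0, 12) · 2: (0, 2, 15) · 3: (0, 0, 12) · 4: (0, 0, 12) · 5: (0, 0, 12) · 6: (0, 0, 12)

These 6 weights hit 2 W_19-dot-orbits; sizes (5, 1):

[[1, 3, 4, 5, 6], [2]]


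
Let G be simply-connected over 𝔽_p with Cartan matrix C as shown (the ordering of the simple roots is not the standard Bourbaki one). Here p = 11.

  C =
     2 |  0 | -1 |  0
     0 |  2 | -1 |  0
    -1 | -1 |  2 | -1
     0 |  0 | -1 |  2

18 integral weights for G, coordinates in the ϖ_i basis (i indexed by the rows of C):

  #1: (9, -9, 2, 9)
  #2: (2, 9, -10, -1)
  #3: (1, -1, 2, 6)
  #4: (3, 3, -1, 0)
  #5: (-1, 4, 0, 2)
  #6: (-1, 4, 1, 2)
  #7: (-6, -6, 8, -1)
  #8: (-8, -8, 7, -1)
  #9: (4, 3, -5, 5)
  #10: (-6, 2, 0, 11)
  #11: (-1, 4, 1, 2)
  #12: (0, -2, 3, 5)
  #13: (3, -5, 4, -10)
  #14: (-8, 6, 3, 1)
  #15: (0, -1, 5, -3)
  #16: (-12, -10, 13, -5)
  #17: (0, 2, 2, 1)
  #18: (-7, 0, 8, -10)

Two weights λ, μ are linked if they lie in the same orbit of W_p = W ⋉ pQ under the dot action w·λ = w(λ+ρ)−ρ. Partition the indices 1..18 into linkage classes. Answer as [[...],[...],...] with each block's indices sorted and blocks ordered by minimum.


Root system D_4: the 4×4 matrix C matches after relabeling.

Ā_11 reps of the 18 weights (D_4, coords as presented):

    1: (1, 3, 1, 1)
    2: (0, 5, 1, 3)
    3: (1, 1, 0, 6)
    4: (4, 4, 0, 1)
    5: (0, 5, 1, 3)
    6: (0, 5, 1, 3)
    7: (4, 4, 0, 1)
    8: (1, 1, 0, 6)
    9: (1, 0, 4, 2)
    10: (1, 1, 0, 6)
    11: (0, 5, 1, 3)
    12: (1, 1, 0, 6)
    13: (4, 4, 0, 1)
    14: (4, 4, 0, 1)
    15: (1, 0, 4, 2)
    16: (1, 1, 0, 6)
    17: (1, 3, 2, 2)
    18: (0, 5, 1, 3)

The 18 indices split into 6 linkage classes (same alcove rep ⇔ same W_11-dot-orbit):

[[1], [2, 5, 6, 11, 18], [3, 8, 10, 12, 16], [4, 7, 13, 14], [9, 15], [17]]


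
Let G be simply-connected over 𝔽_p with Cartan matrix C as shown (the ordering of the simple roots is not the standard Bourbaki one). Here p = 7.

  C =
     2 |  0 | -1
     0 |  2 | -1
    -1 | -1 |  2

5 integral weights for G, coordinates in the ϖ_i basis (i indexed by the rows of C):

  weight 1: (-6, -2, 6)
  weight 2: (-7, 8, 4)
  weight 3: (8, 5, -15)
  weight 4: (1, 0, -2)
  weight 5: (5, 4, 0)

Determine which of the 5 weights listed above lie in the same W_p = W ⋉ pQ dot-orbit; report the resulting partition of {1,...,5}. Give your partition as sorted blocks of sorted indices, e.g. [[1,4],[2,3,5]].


Dynkin diagram of C (from the 4 off-diagonal −1 entries): A_3.

W_7-reps of the 5 weights in Ā_7 (same 3-coord order as C):

  λ_1+ρ ↦ (5, 1, 1);  λ_2+ρ ↦ (1, 0, 1);  λ_3+ρ ↦ (1, 0, 1);  λ_4+ρ ↦ (1, 0, 1);  λ_5+ρ ↦ (1, 0, 1)

Partition of {1..5} into 2 W_7-dot-orbits:

[[1], [2, 3, 4, 5]]


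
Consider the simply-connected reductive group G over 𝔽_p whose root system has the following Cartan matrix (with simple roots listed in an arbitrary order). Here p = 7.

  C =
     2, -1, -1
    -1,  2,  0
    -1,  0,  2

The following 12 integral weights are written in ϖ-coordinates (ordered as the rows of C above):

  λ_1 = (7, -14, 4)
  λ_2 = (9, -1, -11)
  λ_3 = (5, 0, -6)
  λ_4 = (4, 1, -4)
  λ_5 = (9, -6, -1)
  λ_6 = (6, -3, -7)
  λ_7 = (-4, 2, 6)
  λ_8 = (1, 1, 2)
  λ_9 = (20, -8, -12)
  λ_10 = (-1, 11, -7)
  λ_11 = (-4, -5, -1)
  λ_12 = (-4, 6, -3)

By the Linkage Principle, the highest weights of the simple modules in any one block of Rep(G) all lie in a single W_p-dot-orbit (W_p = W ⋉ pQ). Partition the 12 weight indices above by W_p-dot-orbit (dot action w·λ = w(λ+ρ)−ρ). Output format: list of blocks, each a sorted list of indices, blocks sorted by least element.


Cartan matrix: type A_3 (|W|=24); un-permuting the 3 rows.

λ_j+ρ reflected into Ā_7 (⟨·,θ^∨⟩≤7); 3-tuples as given:

  λ_1+ρ ↦ (1, 1, 5)
  λ_2+ρ ↦ (3, 0, 4)
  λ_3+ρ ↦ (1, 1, 5)
  λ_4+ρ ↦ (2, 2, 3)
  λ_5+ρ ↦ (2, 2, 3)
  λ_6+ρ ↦ (1, 1, 5)
  λ_7+ρ ↦ (3, 0, 4)
  λ_8+ρ ↦ (2, 2, 3)
  λ_9+ρ ↦ (3, 0, 4)
  λ_10+ρ ↦ (1, 1, 5)
  λ_11+ρ ↦ (3, 0, 4)
  λ_12+ρ ↦ (2, 2, 3)

These 12 weights hit 3 W_7-dot-orbits; sizes (4, 4, 4):

[[1, 3, 6, 10], [2, 7, 9, 11], [4, 5, 8, 12]]


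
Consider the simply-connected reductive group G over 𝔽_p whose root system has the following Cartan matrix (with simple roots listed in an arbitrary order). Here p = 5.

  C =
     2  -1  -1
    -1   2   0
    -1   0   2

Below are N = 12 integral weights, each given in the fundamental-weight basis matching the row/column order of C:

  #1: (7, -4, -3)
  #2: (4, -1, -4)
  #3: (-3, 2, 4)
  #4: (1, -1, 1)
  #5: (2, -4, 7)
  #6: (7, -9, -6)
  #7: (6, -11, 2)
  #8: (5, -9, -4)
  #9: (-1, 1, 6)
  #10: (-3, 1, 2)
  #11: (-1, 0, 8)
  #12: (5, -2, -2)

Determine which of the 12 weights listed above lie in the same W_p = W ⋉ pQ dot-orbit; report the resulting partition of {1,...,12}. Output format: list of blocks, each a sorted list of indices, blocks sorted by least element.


Type A_3, rank 3, |W|=24; reorder rows/cols to standard.

Folding the 12 weights λ_j+ρ into Ā_5 (reps in the given 3-coord order):

  λ_1+ρ ↦ (2, 0, 1)
  λ_2+ρ ↦ (2, 0, 3)
  λ_3+ρ ↦ (2, 0, 2)
  λ_4+ρ ↦ (2, 0, 2)
  λ_5+ρ ↦ (2, 0, 1)
  λ_6+ρ ↦ (2, 0, 3)
  λ_7+ρ ↦ (2, 0, 3)
  λ_8+ρ ↦ (2, 0, 1)
  λ_9+ρ ↦ (2, 0, 1)
  λ_10+ρ ↦ (2, 0, 1)
  λ_11+ρ ↦ (4, 0, 0)
  λ_12+ρ ↦ (4, 0, 0)

Linkage partition of the 12 weights (4 classes, p=5):

[[1, 5, 8, 9, 10], [2, 6, 7], [3, 4], [11, 12]]


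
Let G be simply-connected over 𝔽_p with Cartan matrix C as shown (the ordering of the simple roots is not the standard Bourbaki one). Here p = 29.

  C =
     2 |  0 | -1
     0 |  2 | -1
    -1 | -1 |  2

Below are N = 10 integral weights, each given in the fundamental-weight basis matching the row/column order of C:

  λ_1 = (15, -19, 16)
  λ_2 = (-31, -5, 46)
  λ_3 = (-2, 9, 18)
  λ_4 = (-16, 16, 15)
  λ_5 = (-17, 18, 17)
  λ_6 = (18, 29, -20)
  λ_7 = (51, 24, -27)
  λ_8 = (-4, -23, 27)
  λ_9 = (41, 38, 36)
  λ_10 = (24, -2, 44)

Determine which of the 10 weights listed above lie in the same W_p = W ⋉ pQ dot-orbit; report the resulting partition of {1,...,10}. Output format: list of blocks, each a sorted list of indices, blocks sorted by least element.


Root system A_3: the 3×3 matrix C matches after relabeling.

Alcove-folded reps (p=29, 10 weights, presented ϖ-order):

    λ_1 → (11, 13, 1)
    λ_2 → (11, 13, 1)
    λ_3 → (1, 10, 18)
    λ_4 → (11, 13, 1)
    λ_5 → (8, 11, 2)
    λ_6 → (1, 10, 18)
    λ_7 → (3, 22, 3)
    λ_8 → (3, 22, 3)
    λ_9 → (8, 11, 2)
    λ_10 → (11, 13, 1)

The 10 indices split into 4 linkage classes (same alcove rep ⇔ same W_29-dot-orbit):

[[1, 2, 4, 10], [3, 6], [5, 9], [7, 8]]


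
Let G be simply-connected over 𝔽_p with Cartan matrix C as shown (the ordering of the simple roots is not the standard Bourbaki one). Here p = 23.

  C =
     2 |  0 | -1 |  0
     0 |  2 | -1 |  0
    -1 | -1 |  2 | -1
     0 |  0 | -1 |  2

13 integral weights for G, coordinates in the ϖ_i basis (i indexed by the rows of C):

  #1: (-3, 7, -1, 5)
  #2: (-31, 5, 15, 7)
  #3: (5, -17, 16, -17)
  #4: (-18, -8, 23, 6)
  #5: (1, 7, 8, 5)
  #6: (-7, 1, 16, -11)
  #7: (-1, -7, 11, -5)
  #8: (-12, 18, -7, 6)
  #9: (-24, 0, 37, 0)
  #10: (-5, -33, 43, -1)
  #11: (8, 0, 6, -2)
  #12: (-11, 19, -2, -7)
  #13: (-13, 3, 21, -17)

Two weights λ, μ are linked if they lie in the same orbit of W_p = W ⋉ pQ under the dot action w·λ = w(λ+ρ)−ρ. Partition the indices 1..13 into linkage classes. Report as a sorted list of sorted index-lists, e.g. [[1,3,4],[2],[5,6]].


C ↔ D_4 under row/col permutation; |W(D_4)| = 192.

Folding the 13 weights λ_j+ρ into Ā_23 (reps in the given 4-coord order):

  [1] (0, 6, 2, 4) · [2] (9, 1, 6, 1) · [3] (9, 1, 6, 1) · [4] (9, 1, 6, 1) · [5] (0, 6, 2, 4) · [6] (6, 2, 1, 10) · [7] (0, 6, 2, 4) · [8] (6, 2, 1, 10) · [9] (9, 1, 6, 1) · [10] (0, 6, 2, 4) · [11] (9, 1, 6, 1) · [12] (6, 2, 1, 10) · [13] (6, 2, 1, 10)

Partition of {1..13} into 3 W_23-dot-orbits:

[[1, 5, 7, 10], [2, 3, 4, 9, 11], [6, 8, 12, 13]]


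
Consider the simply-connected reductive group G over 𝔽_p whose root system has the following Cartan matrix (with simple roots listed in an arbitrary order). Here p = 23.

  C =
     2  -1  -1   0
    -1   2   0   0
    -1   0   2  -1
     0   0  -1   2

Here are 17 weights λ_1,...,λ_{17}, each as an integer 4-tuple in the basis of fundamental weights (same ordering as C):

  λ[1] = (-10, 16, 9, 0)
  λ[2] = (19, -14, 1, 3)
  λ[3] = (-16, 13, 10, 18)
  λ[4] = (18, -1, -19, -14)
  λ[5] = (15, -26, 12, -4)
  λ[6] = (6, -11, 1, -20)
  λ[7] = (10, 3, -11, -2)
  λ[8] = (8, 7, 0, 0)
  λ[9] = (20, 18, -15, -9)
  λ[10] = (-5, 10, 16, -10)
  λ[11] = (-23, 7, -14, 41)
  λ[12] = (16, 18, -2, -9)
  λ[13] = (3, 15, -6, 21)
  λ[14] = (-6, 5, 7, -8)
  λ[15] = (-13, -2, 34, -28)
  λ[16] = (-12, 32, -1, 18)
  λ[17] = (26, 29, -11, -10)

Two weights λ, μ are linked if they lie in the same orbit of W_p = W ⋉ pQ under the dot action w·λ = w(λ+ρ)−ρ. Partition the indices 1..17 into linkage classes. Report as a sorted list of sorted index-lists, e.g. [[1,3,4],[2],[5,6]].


A_4 Cartan matrix, 4 simple roots permuted; ρ=(1,1,1,1).

Folding the 17 weights λ_j+ρ into Ā_23 (reps in the given 4-coord order):

  1: (9, 8, 1, 1)
  2: (7, 10, 2, 1)
  3: (4, 6, 4, 8)
  4: (0, 4, 1, 10)
  5: (7, 10, 2, 1)
  6: (7, 10, 2, 1)
  7: (0, 4, 1, 10)
  8: (9, 8, 1, 1)
  9: (1, 1, 4, 3)
  10: (4, 6, 4, 8)
  11: (4, 6, 4, 8)
  12: (4, 6, 4, 8)
  13: (1, 1, 4, 3)
  14: (1, 1, 4, 3)
  15: (0, 4, 1, 10)
  16: (0, 4, 1, 10)
  17: (4, 6, 4, 8)

Partition of {1..17} into 5 W_23-dot-orbits:

[[1, 8], [2, 5, 6], [3, 10, 11, 12, 17], [4, 7, 15, 16], [9, 13, 14]]


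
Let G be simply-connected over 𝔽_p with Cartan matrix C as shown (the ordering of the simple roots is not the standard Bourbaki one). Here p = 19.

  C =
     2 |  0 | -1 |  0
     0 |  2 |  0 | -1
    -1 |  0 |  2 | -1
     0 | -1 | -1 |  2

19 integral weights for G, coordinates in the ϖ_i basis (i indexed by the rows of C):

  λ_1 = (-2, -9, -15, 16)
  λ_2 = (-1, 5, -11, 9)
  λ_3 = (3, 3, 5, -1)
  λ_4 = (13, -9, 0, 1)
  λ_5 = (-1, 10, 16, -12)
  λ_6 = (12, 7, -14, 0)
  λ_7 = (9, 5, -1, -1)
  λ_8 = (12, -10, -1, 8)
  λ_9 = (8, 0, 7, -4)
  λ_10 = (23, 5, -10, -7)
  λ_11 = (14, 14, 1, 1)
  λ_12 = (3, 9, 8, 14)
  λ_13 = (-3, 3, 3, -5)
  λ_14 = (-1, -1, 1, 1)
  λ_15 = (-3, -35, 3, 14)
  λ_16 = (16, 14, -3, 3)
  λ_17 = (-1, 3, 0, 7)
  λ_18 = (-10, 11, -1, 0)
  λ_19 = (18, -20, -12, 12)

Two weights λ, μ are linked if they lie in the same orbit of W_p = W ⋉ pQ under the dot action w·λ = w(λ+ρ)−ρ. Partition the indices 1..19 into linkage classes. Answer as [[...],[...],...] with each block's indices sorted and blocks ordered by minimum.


Dynkin diagram of C (from the 6 off-diagonal −1 entries): A_4.

λ_j+ρ reflected into Ā_19 (⟨·,θ^∨⟩≤19); 4-tuples as given:

  λ_1 → (9, 2, 5, 1)
  λ_2 → (10, 6, 0, 0)
  λ_3 → (4, 4, 6, 0)
  λ_4 → (9, 2, 5, 1)
  λ_5 → (0, 0, 6, 11)
  λ_6 → (0, 4, 1, 8)
  λ_7 → (10, 6, 0, 0)
  λ_8 → (10, 6, 0, 0)
  λ_9 → (9, 2, 5, 1)
  λ_10 → (4, 4, 6, 0)
  λ_11 → (0, 0, 2, 2)
  λ_12 → (4, 4, 6, 0)
  λ_13 → (0, 0, 2, 2)
  λ_14 → (0, 0, 2, 2)
  λ_15 → (0, 0, 2, 2)
  λ_16 → (0, 0, 2, 2)
  λ_17 → (0, 4, 1, 8)
  λ_18 → (0, 4, 1, 8)
  λ_19 → (0, 0, 6, 11)

Partition of {1..19} into 6 W_19-dot-orbits:

[[1, 4, 9], [2, 7, 8], [3, 10, 12], [5, 19], [6, 17, 18], [11, 13, 14, 15, 16]]


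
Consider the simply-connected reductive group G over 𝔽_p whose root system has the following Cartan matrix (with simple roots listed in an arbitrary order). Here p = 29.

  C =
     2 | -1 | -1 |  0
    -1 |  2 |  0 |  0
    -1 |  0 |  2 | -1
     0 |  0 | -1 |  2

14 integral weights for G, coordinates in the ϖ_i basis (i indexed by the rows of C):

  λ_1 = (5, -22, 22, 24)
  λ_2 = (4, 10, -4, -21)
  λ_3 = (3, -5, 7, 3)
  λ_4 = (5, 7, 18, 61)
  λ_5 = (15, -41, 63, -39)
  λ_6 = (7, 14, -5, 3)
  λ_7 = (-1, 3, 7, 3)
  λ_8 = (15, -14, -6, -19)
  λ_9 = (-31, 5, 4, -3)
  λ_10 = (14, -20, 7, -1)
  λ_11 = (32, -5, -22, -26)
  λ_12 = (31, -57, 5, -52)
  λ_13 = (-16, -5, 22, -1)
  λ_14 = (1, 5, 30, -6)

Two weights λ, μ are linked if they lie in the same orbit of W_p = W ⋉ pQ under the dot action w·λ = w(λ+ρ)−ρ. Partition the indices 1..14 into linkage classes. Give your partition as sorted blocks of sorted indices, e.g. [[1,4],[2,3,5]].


A_4 Cartan matrix, 4 simple roots permuted; ρ=(1,1,1,1).

λ_j+ρ reflected into Ā_29 (⟨·,θ^∨⟩≤29); 4-tuples as given:

  1: (4, 15, 4, 0) · 2: (11, 7, 2, 3) · 3: (0, 4, 8, 4) · 4: (4, 15, 4, 0) · 5: (11, 7, 2, 3) · 6: (4, 15, 4, 0) · 7: (0, 4, 8, 4) · 8: (11, 7, 2, 3) · 9: (2, 2, 19, 5) · 10: (4, 15, 4, 0) · 11: (0, 4, 8, 4) · 12: (11, 7, 2, 3) · 13: (4, 15, 4, 0) · 14: (2, 2, 19, 5)

The 14 indices split into 4 linkage classes (same alcove rep ⇔ same W_29-dot-orbit):

[[1, 4, 6, 10, 13], [2, 5, 8, 12], [3, 7, 11], [9, 14]]


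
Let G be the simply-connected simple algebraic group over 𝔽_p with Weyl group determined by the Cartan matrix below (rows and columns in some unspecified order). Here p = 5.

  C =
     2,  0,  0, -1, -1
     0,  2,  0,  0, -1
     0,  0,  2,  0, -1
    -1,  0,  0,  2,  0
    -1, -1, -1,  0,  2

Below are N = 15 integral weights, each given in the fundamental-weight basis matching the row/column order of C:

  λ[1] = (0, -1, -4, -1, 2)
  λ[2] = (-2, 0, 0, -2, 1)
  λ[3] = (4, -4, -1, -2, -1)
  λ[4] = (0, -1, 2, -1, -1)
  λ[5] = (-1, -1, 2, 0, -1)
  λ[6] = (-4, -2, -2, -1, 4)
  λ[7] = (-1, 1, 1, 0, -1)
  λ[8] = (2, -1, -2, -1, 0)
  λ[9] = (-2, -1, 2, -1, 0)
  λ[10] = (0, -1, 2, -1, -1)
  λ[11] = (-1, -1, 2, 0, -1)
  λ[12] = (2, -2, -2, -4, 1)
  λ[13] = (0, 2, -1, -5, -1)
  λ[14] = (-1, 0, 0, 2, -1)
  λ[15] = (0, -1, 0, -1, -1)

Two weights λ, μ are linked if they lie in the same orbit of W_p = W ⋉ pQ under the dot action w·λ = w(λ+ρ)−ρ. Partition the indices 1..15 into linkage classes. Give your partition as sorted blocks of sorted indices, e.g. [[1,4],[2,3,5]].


C ↔ D_5 under row/col permutation; |W(D_5)| = 1920.

W_5-reps of the 15 weights in Ā_5 (same 5-coord order as C):

  λ_1+ρ ↦ (1, 0, 3, 0, 0);  λ_2+ρ ↦ (1, 1, 1, 1, 0);  λ_3+ρ ↦ (0, 0, 3, 1, 0);  λ_4+ρ ↦ (1, 0, 3, 0, 0);  λ_5+ρ ↦ (0, 0, 3, 1, 0);  λ_6+ρ ↦ (0, 1, 1, 3, 0);  λ_7+ρ ↦ (0, 2, 2, 1, 0);  λ_8+ρ ↦ (1, 0, 1, 0, 0);  λ_9+ρ ↦ (0, 0, 3, 1, 0);  λ_10+ρ ↦ (1, 0, 3, 0, 0);  λ_11+ρ ↦ (0, 0, 3, 1, 0);  λ_12+ρ ↦ (0, 1, 1, 3, 0);  λ_13+ρ ↦ (0, 0, 3, 1, 0);  λ_14+ρ ↦ (0, 1, 1, 3, 0);  λ_15+ρ ↦ (1, 0, 1, 0, 0)

These 15 weights hit 6 W_5-dot-orbits; sizes (3, 1, 5, 3, 1, 2):

[[1, 4, 10], [2], [3, 5, 9, 11, 13], [6, 12, 14], [7], [8, 15]]


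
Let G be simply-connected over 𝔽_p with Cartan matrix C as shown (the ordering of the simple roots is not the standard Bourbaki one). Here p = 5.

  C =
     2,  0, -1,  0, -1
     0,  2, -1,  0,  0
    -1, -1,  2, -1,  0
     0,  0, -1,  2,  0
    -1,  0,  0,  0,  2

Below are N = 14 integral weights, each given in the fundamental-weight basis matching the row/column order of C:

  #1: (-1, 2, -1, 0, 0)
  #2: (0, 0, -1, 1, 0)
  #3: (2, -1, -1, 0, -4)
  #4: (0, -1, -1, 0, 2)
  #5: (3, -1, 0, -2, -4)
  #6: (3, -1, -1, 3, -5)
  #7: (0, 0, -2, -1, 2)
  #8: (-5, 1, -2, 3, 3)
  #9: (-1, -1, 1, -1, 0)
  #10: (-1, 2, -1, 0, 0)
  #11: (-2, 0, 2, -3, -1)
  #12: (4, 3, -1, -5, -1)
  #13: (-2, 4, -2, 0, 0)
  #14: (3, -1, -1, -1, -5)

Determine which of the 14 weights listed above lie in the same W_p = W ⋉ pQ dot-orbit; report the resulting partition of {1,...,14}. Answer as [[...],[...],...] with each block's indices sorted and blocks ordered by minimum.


C ↔ D_5 under row/col permutation; |W(D_5)| = 1920.

λ_j+ρ reflected into Ā_5 (⟨·,θ^∨⟩≤5); 5-tuples as given:

    1: (0, 3, 0, 1, 1)
    2: (0, 1, 0, 2, 1)
    3: (0, 0, 0, 1, 3)
    4: (0, 0, 0, 1, 3)
    5: (0, 0, 0, 1, 3)
    6: (0, 3, 0, 1, 1)
    7: (0, 0, 0, 1, 3)
    8: (0, 3, 0, 1, 1)
    9: (0, 0, 2, 0, 1)
    10: (0, 3, 0, 1, 1)
    11: (0, 1, 0, 2, 1)
    12: (0, 0, 0, 0, 4)
    13: (0, 3, 0, 1, 1)
    14: (0, 0, 0, 0, 4)

Linkage partition of the 14 weights (5 classes, p=5):

[[1, 6, 8, 10, 13], [2, 11], [3, 4, 5, 7], [9], [12, 14]]


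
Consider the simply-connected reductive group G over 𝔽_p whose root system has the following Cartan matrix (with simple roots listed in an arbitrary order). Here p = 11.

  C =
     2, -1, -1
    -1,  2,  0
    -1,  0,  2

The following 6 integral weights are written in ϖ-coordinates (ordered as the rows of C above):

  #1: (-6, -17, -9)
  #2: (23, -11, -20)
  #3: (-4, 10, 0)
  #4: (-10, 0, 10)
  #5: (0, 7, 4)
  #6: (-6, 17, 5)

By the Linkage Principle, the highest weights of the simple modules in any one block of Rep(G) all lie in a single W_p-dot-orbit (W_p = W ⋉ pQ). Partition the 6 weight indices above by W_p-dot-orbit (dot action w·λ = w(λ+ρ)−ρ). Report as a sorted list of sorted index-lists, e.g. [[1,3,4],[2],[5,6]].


Root system A_3: the 3×3 matrix C matches after relabeling.

Ā_11 reps of the 6 weights (A_3, coords as presented):

  1: (2, 3, 5)
  2: (1, 5, 2)
  3: (1, 8, 2)
  4: (1, 8, 2)
  5: (1, 5, 2)
  6: (2, 3, 5)

3 distinct reps among the 6 weights ⇒ 3 W_11-linkage classes:

[[1, 6], [2, 5], [3, 4]]


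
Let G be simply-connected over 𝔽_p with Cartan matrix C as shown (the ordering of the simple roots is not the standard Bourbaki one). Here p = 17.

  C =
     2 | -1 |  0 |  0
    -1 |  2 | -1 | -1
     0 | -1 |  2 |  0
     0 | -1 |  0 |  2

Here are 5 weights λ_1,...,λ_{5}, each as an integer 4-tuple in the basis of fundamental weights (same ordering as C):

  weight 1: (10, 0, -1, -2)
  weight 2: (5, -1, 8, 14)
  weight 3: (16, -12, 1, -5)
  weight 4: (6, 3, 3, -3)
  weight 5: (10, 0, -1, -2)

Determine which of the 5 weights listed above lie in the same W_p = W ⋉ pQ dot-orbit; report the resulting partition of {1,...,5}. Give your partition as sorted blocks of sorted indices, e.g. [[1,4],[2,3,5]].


Dynkin diagram of C (from the 6 off-diagonal −1 entries): D_4.

Folding the 5 weights λ_j+ρ into Ā_17 (reps in the given 4-coord order):

  1: (11, 0, 0, 1) · 2: (7, 2, 4, 2) · 3: (7, 2, 4, 2) · 4: (7, 2, 4, 2) · 5: (11, 0, 0, 1)

2 distinct reps among the 5 weights ⇒ 2 W_17-linkage classes:

[[1, 5], [2, 3, 4]]


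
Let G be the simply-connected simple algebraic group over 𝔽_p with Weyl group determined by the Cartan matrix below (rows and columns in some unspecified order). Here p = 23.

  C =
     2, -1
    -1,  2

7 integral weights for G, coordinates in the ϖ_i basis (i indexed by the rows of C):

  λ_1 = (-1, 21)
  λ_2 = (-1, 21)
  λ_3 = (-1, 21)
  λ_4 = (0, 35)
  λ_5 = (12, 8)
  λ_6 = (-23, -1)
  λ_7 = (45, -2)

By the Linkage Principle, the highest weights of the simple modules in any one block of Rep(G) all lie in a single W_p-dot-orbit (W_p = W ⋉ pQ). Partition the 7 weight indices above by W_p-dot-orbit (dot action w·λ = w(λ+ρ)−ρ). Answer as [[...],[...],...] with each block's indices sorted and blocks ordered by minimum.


Root system A_2: the 2×2 matrix C matches after relabeling.

W_23-reps of the 7 weights in Ā_23 (same 2-coord order as C):

  λ_1+ρ ↦ (0, 22);  λ_2+ρ ↦ (0, 22);  λ_3+ρ ↦ (0, 22);  λ_4+ρ ↦ (13, 9);  λ_5+ρ ↦ (13, 9);  λ_6+ρ ↦ (0, 22);  λ_7+ρ ↦ (0, 22)

Partition of {1..7} into 2 W_23-dot-orbits:

[[1, 2, 3, 6, 7], [4, 5]]


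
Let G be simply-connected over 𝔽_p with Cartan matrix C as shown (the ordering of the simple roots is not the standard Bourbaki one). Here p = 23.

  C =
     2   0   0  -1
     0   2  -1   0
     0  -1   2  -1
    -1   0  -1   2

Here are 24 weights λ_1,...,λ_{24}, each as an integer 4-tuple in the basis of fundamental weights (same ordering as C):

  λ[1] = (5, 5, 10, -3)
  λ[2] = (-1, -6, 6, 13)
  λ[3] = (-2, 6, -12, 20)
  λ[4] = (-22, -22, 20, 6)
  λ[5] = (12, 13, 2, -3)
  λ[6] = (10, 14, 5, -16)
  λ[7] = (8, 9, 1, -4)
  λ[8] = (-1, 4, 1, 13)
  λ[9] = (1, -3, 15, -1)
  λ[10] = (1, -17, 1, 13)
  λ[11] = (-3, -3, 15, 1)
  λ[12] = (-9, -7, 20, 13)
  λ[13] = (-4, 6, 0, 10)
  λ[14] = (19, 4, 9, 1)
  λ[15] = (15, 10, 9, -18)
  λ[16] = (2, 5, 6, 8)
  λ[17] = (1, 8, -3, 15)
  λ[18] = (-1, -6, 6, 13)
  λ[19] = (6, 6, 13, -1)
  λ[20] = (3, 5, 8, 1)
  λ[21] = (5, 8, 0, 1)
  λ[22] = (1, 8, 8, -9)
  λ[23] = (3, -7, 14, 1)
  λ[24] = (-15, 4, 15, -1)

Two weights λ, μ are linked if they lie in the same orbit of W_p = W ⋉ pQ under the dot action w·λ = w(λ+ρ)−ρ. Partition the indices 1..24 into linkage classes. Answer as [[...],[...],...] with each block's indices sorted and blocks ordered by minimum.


Type A_4, rank 4, |W|=120; reorder rows/cols to standard.

Each λ_j+ρ reduced to Ā_23; 4-tuples below use C's row order:

  [1] (4, 6, 9, 2) · [2] (0, 5, 2, 14) · [3] (1, 4, 7, 9) · [4] (2, 2, 14, 0) · [5] (6, 9, 1, 2) · [6] (4, 6, 9, 2) · [7] (6, 9, 1, 2) · [8] (0, 5, 2, 14) · [9] (2, 2, 14, 0) · [10] (2, 2, 14, 0) · [11] (2, 2, 14, 0) · [12] (4, 6, 9, 2) · [13] (3, 7, 1, 8) · [14] (6, 9, 1, 2) · [15] (1, 4, 7, 9) · [16] (1, 4, 7, 9) · [17] (0, 5, 2, 14) · [18] (0, 5, 2, 14) · [19] (2, 2, 14, 0) · [20] (4, 6, 9, 2) · [21] (6, 9, 1, 2) · [22] (6, 9, 1, 2) · [23] (4, 6, 9, 2) · [24] (0, 5, 2, 14)

These 24 weights hit 6 W_23-dot-orbits; sizes (5, 5, 3, 5, 5, 1):

[[1, 6, 12, 20, 23], [2, 8, 17, 18, 24], [3, 15, 16], [4, 9, 10, 11, 19], [5, 7, 14, 21, 22], [13]]


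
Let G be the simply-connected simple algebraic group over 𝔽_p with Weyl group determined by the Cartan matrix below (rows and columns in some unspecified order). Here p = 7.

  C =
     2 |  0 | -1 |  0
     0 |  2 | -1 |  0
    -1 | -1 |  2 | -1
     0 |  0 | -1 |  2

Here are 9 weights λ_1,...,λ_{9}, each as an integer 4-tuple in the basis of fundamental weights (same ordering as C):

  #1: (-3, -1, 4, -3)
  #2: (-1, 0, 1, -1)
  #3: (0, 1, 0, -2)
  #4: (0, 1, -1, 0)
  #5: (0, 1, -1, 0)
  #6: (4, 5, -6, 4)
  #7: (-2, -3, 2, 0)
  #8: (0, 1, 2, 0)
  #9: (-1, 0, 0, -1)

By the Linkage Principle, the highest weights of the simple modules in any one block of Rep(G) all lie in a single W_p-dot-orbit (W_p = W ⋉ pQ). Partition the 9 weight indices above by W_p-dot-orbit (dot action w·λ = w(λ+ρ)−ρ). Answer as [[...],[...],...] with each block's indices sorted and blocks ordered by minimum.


Dynkin diagram of C (from the 6 off-diagonal −1 entries): D_4.

Each λ_j+ρ reduced to Ā_7; 4-tuples below use C's row order:

    λ_1+ρ ↦ (2, 0, 1, 2)
    λ_2+ρ ↦ (0, 1, 2, 0)
    λ_3+ρ ↦ (1, 2, 0, 1)
    λ_4+ρ ↦ (1, 2, 0, 1)
    λ_5+ρ ↦ (1, 2, 0, 1)
    λ_6+ρ ↦ (0, 1, 1, 0)
    λ_7+ρ ↦ (1, 2, 0, 1)
    λ_8+ρ ↦ (1, 2, 0, 1)
    λ_9+ρ ↦ (0, 1, 1, 0)

4 distinct reps among the 9 weights ⇒ 4 W_7-linkage classes:

[[1], [2], [3, 4, 5, 7, 8], [6, 9]]


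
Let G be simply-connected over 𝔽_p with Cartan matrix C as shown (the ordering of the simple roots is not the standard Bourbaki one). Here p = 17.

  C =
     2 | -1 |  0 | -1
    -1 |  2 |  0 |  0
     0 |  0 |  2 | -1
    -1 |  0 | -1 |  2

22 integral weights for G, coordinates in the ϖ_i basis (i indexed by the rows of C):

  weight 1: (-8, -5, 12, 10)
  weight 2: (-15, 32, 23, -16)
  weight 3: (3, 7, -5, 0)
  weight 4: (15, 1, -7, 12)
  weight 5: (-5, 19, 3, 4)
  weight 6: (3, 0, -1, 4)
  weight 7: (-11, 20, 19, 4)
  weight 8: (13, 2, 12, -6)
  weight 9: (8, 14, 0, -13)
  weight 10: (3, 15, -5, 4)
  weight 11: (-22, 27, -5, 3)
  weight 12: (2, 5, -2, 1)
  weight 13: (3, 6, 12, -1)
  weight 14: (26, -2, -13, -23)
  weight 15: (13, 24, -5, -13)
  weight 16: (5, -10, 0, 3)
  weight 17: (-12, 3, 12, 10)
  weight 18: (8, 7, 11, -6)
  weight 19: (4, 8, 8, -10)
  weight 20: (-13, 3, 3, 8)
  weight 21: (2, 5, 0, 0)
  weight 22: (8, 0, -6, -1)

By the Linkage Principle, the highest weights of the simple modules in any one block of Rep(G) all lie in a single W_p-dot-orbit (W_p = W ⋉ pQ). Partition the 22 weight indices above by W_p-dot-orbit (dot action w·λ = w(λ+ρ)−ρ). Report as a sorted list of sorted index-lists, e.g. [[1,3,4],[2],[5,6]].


Type A_4, rank 4, |W|=120; reorder rows/cols to standard.

Folding the 22 weights λ_j+ρ into Ā_17 (reps in the given 4-coord order):

    1: (4, 0, 6, 0)
    2: (1, 5, 2, 2)
    3: (1, 8, 1, 3)
    4: (3, 6, 1, 1)
    5: (1, 8, 1, 3)
    6: (4, 1, 0, 5)
    7: (1, 5, 2, 2)
    8: (4, 5, 0, 5)
    9: (1, 5, 2, 2)
    10: (1, 8, 1, 3)
    11: (4, 0, 6, 0)
    12: (3, 6, 1, 1)
    13: (4, 0, 6, 0)
    14: (4, 1, 0, 5)
    15: (1, 5, 2, 2)
    16: (3, 6, 1, 1)
    17: (4, 0, 6, 0)
    18: (4, 1, 0, 5)
    19: (4, 5, 0, 5)
    20: (1, 8, 1, 3)
    21: (3, 6, 1, 1)
    22: (4, 1, 0, 5)

These 22 weights hit 6 W_17-dot-orbits; sizes (4, 4, 4, 4, 4, 2):

[[1, 11, 13, 17], [2, 7, 9, 15], [3, 5, 10, 20], [4, 12, 16, 21], [6, 14, 18, 22], [8, 19]]


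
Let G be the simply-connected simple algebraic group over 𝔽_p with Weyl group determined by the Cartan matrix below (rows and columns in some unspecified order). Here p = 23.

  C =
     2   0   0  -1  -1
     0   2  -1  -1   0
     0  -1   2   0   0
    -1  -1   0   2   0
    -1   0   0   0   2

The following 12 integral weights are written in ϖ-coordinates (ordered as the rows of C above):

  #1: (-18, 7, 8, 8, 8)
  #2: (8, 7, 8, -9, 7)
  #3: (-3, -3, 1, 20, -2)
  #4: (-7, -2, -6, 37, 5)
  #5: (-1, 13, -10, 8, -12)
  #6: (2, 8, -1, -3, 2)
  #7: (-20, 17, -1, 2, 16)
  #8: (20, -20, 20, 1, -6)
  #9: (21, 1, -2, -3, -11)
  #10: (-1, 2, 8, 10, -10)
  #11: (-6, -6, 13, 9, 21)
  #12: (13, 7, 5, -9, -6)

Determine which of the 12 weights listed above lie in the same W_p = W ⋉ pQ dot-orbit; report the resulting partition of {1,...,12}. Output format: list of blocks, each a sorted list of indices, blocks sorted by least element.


Root system A_5: the 5×5 matrix C matches after relabeling.

Alcove-folded reps (p=23, 12 weights, presented ϖ-order):

  λ_1+ρ ↦ (1, 0, 6, 8, 5);  λ_2+ρ ↦ (1, 0, 6, 8, 5);  λ_3+ρ ↦ (1, 2, 0, 16, 2);  λ_4+ρ ↦ (1, 0, 6, 8, 5);  λ_5+ρ ↦ (9, 3, 9, 2, 0);  λ_6+ρ ↦ (1, 7, 0, 2, 3);  λ_7+ρ ↦ (1, 2, 0, 16, 2);  λ_8+ρ ↦ (1, 2, 0, 16, 2);  λ_9+ρ ↦ (10, 1, 0, 1, 10);  λ_10+ρ ↦ (9, 3, 9, 2, 0);  λ_11+ρ ↦ (5, 1, 4, 0, 4);  λ_12+ρ ↦ (1, 0, 6, 8, 5)

These 12 weights hit 6 W_23-dot-orbits; sizes (4, 3, 2, 1, 1, 1):

[[1, 2, 4, 12], [3, 7, 8], [5, 10], [6], [9], [11]]


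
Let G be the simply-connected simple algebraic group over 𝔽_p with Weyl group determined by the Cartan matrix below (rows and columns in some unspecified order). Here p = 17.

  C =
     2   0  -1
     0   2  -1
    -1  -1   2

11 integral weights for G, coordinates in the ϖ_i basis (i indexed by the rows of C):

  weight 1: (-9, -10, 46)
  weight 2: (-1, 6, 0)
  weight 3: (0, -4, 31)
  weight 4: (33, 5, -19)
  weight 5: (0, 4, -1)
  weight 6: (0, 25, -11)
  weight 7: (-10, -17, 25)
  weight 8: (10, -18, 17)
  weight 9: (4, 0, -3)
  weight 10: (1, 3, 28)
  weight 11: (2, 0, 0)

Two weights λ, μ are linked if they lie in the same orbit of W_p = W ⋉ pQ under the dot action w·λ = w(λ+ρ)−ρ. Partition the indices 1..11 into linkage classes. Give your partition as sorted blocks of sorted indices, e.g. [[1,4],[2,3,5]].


C ↔ A_3 under row/col permutation; |W(A_3)| = 24.

Ā_17 reps of the 11 weights (A_3, coords as presented):

  λ_1+ρ ↦ (4, 5, 4);  λ_2+ρ ↦ (0, 7, 1);  λ_3+ρ ↦ (3, 1, 1);  λ_4+ρ ↦ (1, 5, 0);  λ_5+ρ ↦ (1, 5, 0);  λ_6+ρ ↦ (0, 7, 1);  λ_7+ρ ↦ (0, 7, 1);  λ_8+ρ ↦ (1, 5, 0);  λ_9+ρ ↦ (3, 1, 1);  λ_10+ρ ↦ (3, 1, 1);  λ_11+ρ ↦ (3, 1, 1)

The 11 indices split into 4 linkage classes (same alcove rep ⇔ same W_17-dot-orbit):

[[1], [2, 6, 7], [3, 9, 10, 11], [4, 5, 8]]


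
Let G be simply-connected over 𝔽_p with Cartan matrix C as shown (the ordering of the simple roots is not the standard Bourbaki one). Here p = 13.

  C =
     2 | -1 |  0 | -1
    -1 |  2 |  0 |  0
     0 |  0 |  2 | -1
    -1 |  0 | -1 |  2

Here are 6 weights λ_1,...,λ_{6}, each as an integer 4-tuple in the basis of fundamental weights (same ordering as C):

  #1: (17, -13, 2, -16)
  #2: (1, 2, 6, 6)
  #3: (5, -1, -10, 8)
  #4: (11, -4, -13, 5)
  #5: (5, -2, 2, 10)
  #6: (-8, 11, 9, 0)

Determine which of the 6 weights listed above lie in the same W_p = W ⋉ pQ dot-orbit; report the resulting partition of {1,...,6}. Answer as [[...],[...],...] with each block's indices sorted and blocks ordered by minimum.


Dynkin diagram of C (from the 6 off-diagonal −1 entries): A_4.

W_13-reps of the 6 weights in Ā_13 (same 4-coord order as C):

    [1] (1, 2, 1, 6)
    [2] (1, 2, 1, 6)
    [3] (4, 2, 7, 0)
    [4] (1, 2, 1, 6)
    [5] (1, 2, 1, 6)
    [6] (1, 2, 1, 6)

2 distinct reps among the 6 weights ⇒ 2 W_13-linkage classes:

[[1, 2, 4, 5, 6], [3]]


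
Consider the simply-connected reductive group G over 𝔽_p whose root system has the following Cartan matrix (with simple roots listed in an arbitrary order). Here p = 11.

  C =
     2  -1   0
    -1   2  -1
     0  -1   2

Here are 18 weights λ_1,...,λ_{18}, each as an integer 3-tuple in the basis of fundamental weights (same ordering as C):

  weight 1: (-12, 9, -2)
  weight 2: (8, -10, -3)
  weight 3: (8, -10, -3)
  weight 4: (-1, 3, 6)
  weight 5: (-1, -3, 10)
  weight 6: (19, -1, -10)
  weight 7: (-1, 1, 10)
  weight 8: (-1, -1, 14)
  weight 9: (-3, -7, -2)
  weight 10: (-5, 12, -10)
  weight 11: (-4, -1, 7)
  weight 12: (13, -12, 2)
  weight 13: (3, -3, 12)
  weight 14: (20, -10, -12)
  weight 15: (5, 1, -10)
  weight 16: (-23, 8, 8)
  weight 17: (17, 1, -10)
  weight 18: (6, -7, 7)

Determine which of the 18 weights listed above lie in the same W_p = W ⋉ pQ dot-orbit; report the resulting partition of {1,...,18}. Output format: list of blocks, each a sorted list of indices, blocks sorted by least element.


Type A_3, rank 3, |W|=24; reorder rows/cols to standard.

Folding the 18 weights λ_j+ρ into Ā_11 (reps in the given 3-coord order):

  λ_1+ρ ↦ (9, 1, 1);  λ_2+ρ ↦ (2, 0, 9);  λ_3+ρ ↦ (2, 0, 9);  λ_4+ρ ↦ (0, 4, 7);  λ_5+ρ ↦ (2, 0, 9);  λ_6+ρ ↦ (2, 0, 9);  λ_7+ρ ↦ (2, 0, 9);  λ_8+ρ ↦ (0, 4, 7);  λ_9+ρ ↦ (1, 6, 2);  λ_10+ρ ↦ (2, 0, 7);  λ_11+ρ ↦ (0, 3, 5);  λ_12+ρ ↦ (0, 3, 5);  λ_13+ρ ↦ (2, 0, 7);  λ_14+ρ ↦ (9, 1, 1);  λ_15+ρ ↦ (1, 6, 2);  λ_16+ρ ↦ (2, 0, 7);  λ_17+ρ ↦ (2, 0, 7);  λ_18+ρ ↦ (1, 6, 2)

Grouping the 18 weights by Ā_11-representative: 6 linkage classes.

[[1, 14], [2, 3, 5, 6, 7], [4, 8], [9, 15, 18], [10, 13, 16, 17], [11, 12]]


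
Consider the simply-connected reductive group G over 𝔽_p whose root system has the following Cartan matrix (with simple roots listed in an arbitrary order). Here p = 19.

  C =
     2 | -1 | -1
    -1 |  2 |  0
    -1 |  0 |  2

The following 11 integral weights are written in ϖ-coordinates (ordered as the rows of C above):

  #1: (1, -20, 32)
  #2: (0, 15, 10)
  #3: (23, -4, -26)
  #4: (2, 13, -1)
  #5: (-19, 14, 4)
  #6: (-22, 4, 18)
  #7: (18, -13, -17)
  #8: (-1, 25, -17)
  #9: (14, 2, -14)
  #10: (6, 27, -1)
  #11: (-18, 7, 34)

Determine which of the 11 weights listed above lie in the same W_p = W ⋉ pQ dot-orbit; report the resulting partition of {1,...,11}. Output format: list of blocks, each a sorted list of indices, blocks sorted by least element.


A_3 Cartan matrix, 3 simple roots permuted; ρ=(1,1,1).

Alcove-folded reps (p=19, 11 weights, presented ϖ-order):

    λ_1+ρ ↦ (3, 14, 0)
    λ_2+ρ ↦ (1, 7, 2)
    λ_3+ρ ↦ (2, 3, 13)
    λ_4+ρ ↦ (3, 14, 0)
    λ_5+ρ ↦ (2, 3, 13)
    λ_6+ρ ↦ (3, 14, 0)
    λ_7+ρ ↦ (9, 3, 7)
    λ_8+ρ ↦ (9, 3, 7)
    λ_9+ρ ↦ (2, 3, 13)
    λ_10+ρ ↦ (9, 3, 7)
    λ_11+ρ ↦ (1, 7, 2)

The 11 indices split into 4 linkage classes (same alcove rep ⇔ same W_19-dot-orbit):

[[1, 4, 6], [2, 11], [3, 5, 9], [7, 8, 10]]


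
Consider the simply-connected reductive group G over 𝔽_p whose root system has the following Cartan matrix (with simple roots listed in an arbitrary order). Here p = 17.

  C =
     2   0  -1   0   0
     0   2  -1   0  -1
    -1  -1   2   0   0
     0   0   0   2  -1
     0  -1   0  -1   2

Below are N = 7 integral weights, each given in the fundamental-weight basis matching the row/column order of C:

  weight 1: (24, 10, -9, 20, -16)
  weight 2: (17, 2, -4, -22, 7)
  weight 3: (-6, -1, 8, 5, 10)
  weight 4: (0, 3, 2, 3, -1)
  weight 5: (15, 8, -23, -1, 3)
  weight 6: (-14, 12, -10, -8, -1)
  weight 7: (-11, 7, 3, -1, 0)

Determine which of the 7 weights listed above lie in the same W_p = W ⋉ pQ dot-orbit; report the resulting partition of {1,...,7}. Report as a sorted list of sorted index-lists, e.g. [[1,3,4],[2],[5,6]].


A_5 Cartan matrix, 5 simple roots permuted; ρ=(1,1,1,1,1).

W_17-reps of the 7 weights in Ā_17 (same 5-coord order as C):

  λ_1+ρ ↦ (4, 0, 0, 3, 8)
  λ_2+ρ ↦ (4, 2, 6, 0, 1)
  λ_3+ρ ↦ (4, 0, 0, 3, 8)
  λ_4+ρ ↦ (1, 4, 3, 4, 0)
  λ_5+ρ ↦ (1, 4, 3, 4, 0)
  λ_6+ρ ↦ (1, 4, 3, 4, 0)
  λ_7+ρ ↦ (4, 2, 6, 0, 1)

Grouping the 7 weights by Ā_17-representative: 3 linkage classes.

[[1, 3], [2, 7], [4, 5, 6]]


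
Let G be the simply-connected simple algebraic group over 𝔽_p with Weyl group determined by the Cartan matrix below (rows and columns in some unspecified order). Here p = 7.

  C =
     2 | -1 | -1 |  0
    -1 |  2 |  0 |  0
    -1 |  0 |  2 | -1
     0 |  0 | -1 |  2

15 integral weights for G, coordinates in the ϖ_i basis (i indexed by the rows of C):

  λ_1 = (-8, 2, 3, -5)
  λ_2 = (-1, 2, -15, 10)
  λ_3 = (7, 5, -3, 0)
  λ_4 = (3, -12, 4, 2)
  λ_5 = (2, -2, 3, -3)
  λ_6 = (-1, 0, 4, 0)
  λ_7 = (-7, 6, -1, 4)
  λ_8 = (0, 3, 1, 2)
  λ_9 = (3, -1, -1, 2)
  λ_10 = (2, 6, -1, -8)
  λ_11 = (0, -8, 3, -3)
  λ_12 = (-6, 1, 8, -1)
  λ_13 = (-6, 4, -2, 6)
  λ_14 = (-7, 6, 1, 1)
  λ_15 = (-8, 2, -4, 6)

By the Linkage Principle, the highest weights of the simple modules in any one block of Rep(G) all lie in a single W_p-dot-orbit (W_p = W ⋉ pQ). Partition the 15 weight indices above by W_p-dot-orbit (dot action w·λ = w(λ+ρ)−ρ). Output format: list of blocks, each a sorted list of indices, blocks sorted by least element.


Type A_4, rank 4, |W|=120; reorder rows/cols to standard.

Each λ_j+ρ reduced to Ā_7; 4-tuples below use C's row order:

  λ_1+ρ ↦ (4, 0, 0, 3)
  λ_2+ρ ↦ (4, 0, 0, 3)
  λ_3+ρ ↦ (0, 1, 5, 1)
  λ_4+ρ ↦ (2, 1, 2, 2)
  λ_5+ρ ↦ (2, 1, 2, 2)
  λ_6+ρ ↦ (0, 1, 5, 1)
  λ_7+ρ ↦ (0, 1, 5, 1)
  λ_8+ρ ↦ (1, 1, 2, 0)
  λ_9+ρ ↦ (4, 0, 0, 3)
  λ_10+ρ ↦ (4, 0, 0, 3)
  λ_11+ρ ↦ (2, 1, 2, 2)
  λ_12+ρ ↦ (2, 1, 2, 2)
  λ_13+ρ ↦ (0, 1, 5, 1)
  λ_14+ρ ↦ (2, 1, 2, 2)
  λ_15+ρ ↦ (4, 0, 0, 0)

The 15 indices split into 5 linkage classes (same alcove rep ⇔ same W_7-dot-orbit):

[[1, 2, 9, 10], [3, 6, 7, 13], [4, 5, 11, 12, 14], [8], [15]]


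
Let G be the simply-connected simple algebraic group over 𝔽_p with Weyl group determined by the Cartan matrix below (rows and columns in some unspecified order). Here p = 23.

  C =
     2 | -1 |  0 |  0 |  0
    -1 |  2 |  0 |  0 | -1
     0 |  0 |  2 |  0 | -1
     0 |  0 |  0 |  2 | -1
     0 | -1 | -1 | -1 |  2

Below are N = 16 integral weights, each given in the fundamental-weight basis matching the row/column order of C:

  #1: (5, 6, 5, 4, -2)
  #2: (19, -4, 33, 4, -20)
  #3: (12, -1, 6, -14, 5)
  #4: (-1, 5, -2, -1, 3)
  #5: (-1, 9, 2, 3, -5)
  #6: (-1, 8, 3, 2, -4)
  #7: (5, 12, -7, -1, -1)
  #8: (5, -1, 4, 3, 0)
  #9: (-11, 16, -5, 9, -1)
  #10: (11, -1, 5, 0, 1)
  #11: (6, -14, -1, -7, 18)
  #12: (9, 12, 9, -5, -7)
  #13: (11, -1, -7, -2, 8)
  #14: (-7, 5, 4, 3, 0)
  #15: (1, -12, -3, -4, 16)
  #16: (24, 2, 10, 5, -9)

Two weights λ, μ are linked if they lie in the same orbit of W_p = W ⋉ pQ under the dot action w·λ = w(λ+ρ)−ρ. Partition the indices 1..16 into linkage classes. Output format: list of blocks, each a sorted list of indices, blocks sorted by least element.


D_5 Cartan matrix, 5 simple roots permuted; ρ=(1,1,1,1,1).

Alcove-folded reps (p=23, 16 weights, presented ϖ-order):

  λ_1+ρ ↦ (6, 0, 5, 4, 1);  λ_2+ρ ↦ (9, 2, 2, 3, 1);  λ_3+ρ ↦ (6, 4, 0, 6, 0);  λ_4+ρ ↦ (0, 6, 1, 0, 3);  λ_5+ρ ↦ (0, 6, 1, 0, 3);  λ_6+ρ ↦ (0, 6, 1, 0, 3);  λ_7+ρ ↦ (6, 4, 0, 6, 0);  λ_8+ρ ↦ (6, 0, 5, 4, 1);  λ_9+ρ ↦ (6, 4, 0, 6, 0);  λ_10+ρ ↦ (12, 0, 6, 1, 2);  λ_11+ρ ↦ (6, 4, 0, 6, 0);  λ_12+ρ ↦ (6, 4, 0, 6, 0);  λ_13+ρ ↦ (12, 0, 6, 1, 2);  λ_14+ρ ↦ (6, 0, 5, 4, 1);  λ_15+ρ ↦ (9, 2, 2, 3, 1);  λ_16+ρ ↦ (9, 2, 2, 3, 1)

Partition of {1..16} into 5 W_23-dot-orbits:

[[1, 8, 14], [2, 15, 16], [3, 7, 9, 11, 12], [4, 5, 6], [10, 13]]
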